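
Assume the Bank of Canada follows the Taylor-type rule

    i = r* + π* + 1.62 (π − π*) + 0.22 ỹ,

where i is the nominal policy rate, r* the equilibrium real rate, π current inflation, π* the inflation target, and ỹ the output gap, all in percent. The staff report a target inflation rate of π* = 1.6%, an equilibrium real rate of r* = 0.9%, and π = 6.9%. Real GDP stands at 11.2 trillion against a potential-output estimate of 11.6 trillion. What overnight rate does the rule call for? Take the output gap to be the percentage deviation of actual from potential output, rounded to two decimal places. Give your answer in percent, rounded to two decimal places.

Output gap = 100 × (11.2 − 11.6) / 11.6 = -3.45%.
i = 0.90 + 1.60 + 1.62 × (6.90 − 1.60) + 0.22 × (-3.45)
   = 0.90 + 1.6 + 8.586 − 0.759 = 10.33

10.33%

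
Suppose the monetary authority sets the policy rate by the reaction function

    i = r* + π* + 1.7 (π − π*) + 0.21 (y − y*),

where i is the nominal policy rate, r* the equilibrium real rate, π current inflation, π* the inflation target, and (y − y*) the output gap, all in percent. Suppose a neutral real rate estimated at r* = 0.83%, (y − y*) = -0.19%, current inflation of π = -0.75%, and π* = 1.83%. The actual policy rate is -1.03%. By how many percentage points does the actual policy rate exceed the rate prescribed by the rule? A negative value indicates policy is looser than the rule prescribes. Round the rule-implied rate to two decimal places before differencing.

0.74 pp

i = 0.83 + 1.83 + 1.7 × (-0.75 − 1.83) + 0.21 × (-0.19)
   = 0.83 + 1.83 − 4.386 − 0.0399 = -1.77
Deviation = -1.03 − (-1.77) = 0.74 pp.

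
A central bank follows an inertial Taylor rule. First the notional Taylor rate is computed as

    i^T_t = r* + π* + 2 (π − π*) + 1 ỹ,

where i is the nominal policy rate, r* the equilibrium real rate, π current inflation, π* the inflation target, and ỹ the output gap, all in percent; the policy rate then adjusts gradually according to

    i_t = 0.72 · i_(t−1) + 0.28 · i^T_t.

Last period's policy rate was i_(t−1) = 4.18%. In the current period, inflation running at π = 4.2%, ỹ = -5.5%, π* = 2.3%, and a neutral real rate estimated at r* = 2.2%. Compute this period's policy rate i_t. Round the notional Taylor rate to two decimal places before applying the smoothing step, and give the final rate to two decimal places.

i^T_t = 2.2 + 2.3 + 2 × (4.2 − 2.3) + 1 × (-5.5)
   = 2.2 + 2.3 + 3.8 − 5.5 = 2.80
i_t = 0.72 × 4.18 + 0.28 × 2.80 = 3.0096 + 0.784 = 3.79

3.79%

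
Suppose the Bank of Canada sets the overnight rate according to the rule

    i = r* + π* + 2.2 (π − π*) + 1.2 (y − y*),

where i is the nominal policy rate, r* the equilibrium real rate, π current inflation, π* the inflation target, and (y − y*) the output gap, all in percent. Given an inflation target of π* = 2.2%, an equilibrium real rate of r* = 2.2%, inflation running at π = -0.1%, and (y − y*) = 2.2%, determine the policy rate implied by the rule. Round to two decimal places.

i = 2.2 + 2.2 + 2.2 × (-0.1 − 2.2) + 1.2 × 2.2
   = 2.2 + 2.2 − 5.06 + 2.64 = 1.98

1.98%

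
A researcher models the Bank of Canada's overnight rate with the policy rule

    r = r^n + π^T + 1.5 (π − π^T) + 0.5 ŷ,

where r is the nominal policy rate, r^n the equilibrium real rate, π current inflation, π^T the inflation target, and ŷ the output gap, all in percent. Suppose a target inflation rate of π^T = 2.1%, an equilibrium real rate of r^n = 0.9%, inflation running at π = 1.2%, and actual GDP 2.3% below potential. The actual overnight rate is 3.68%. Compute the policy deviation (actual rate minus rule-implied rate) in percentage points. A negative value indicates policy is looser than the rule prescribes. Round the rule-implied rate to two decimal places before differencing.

Output 2.3% below potential → ŷ = -2.3.
r = 0.9 + 2.1 + 1.5 × (1.2 − 2.1) + 0.5 × (-2.3)
   = 0.9 + 2.1 − 1.35 − 1.15 = 0.50
Deviation = 3.68 − 0.50 = 3.18 pp.

3.18 pp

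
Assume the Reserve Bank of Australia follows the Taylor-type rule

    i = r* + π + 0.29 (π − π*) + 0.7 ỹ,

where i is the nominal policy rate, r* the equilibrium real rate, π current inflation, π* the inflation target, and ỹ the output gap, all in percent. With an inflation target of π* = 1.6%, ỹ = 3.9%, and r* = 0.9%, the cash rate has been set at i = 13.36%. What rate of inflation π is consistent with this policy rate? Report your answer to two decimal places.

Collecting π: i = r* + (1 + 0.29) π − 0.29 π* + 0.7 ỹ
1.29 π = 13.36 − 0.9 + 0.29 × 1.6 − 0.7 × 3.9 = 10.194
π = 10.194 / 1.29 = 7.90

7.90%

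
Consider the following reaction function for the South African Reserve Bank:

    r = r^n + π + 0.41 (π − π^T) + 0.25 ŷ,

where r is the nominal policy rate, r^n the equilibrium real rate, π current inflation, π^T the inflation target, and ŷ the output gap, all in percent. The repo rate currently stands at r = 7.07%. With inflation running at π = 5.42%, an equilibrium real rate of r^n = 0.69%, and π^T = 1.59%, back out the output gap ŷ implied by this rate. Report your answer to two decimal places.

0.25 ŷ = 7.07 − 0.69 − 5.42 − 0.41 × (5.42 − 1.59) = -0.6103
ŷ = -0.6103 / 0.25 = -2.44

-2.44%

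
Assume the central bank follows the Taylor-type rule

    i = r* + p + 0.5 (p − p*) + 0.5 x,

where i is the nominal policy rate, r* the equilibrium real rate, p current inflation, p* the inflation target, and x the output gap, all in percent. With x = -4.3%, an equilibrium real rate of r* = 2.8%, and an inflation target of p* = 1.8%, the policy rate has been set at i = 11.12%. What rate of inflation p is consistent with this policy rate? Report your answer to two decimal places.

Collecting p: i = r* + (1 + 0.5) p − 0.5 p* + 0.5 x
1.5 p = 11.12 − 2.8 + 0.5 × 1.8 − 0.5 × (-4.3) = 11.37
p = 11.37 / 1.5 = 7.58

7.58%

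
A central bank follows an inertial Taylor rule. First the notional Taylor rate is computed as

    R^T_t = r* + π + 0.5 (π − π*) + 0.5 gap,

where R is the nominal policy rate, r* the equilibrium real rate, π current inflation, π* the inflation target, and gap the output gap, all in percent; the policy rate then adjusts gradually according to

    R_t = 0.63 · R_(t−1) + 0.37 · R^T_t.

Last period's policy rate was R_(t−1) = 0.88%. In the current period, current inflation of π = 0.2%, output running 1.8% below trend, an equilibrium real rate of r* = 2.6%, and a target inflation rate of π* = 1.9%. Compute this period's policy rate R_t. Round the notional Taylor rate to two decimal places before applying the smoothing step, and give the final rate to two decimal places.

0.94%

Output 1.8% below potential → gap = -1.8.
R^T_t = 2.6 + 0.2 + 0.5 × (0.2 − 1.9) + 0.5 × (-1.8)
   = 2.6 + 0.2 − 0.85 − 0.9 = 1.05
R_t = 0.63 × 0.88 + 0.37 × 1.05 = 0.5544 + 0.3885 = 0.94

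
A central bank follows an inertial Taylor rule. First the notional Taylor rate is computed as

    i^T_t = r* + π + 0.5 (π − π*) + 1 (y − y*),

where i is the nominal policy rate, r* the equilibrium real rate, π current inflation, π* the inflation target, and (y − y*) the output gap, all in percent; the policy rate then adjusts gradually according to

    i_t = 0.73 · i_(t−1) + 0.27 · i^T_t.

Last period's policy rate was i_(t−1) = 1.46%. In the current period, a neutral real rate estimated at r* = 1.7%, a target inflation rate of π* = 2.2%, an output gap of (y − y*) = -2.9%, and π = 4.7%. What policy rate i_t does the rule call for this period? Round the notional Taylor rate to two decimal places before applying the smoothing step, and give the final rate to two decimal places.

i^T_t = 1.7 + 4.7 + 0.5 × (4.7 − 2.2) + 1 × (-2.9)
   = 1.7 + 4.7 + 1.25 − 2.9 = 4.75
i_t = 0.73 × 1.46 + 0.27 × 4.75 = 1.0658 + 1.2825 = 2.35

2.35%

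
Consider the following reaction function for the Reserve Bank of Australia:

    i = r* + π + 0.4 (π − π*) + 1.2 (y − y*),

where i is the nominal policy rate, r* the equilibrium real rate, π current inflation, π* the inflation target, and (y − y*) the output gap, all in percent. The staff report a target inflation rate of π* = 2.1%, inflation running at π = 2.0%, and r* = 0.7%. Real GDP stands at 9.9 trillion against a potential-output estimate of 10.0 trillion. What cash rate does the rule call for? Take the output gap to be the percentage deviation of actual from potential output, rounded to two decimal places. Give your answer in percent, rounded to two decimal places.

1.46%

Output gap = 100 × (9.9 − 10.0) / 10.0 = -1.00%.
i = 0.70 + 2.00 + 0.4 × (2.00 − 2.10) + 1.2 × (-1.00)
   = 0.70 + 2 − 0.04 − 1.2 = 1.46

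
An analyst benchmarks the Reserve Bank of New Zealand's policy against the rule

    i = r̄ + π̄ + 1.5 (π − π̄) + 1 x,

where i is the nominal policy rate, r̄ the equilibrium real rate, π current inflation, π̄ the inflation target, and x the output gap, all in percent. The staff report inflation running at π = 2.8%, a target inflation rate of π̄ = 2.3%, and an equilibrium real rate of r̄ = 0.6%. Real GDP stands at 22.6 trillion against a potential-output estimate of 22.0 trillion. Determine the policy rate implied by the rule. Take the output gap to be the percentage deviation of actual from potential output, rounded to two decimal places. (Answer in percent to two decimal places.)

Output gap = 100 × (22.6 − 22.0) / 22.0 = 2.73%.
i = 0.60 + 2.30 + 1.5 × (2.80 − 2.30) + 1 × 2.73
   = 0.60 + 2.3 + 0.75 + 2.73 = 6.38

6.38%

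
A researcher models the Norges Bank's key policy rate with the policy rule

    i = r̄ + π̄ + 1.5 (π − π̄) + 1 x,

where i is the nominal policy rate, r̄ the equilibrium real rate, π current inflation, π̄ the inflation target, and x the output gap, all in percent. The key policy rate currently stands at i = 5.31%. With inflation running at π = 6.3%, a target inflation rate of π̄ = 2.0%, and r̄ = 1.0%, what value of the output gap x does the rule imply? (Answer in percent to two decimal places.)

1 x = 5.31 − 1.0 − 2.0 − 1.5 × (6.3 − 2.0) = -4.14
x = -4.14 / 1 = -4.14

-4.14%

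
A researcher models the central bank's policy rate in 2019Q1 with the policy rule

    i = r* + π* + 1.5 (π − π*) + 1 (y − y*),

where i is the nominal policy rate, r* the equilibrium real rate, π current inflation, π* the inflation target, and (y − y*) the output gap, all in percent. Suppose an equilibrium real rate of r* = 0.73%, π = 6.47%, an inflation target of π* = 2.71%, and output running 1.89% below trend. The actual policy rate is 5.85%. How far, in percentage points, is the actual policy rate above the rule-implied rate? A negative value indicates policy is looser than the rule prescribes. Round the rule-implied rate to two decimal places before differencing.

-1.34 pp

Output 1.89% below potential → (y − y*) = -1.89.
i = 0.73 + 2.71 + 1.5 × (6.47 − 2.71) + 1 × (-1.89)
   = 0.73 + 2.71 + 5.64 − 1.89 = 7.19
Deviation = 5.85 − 7.19 = -1.34 pp.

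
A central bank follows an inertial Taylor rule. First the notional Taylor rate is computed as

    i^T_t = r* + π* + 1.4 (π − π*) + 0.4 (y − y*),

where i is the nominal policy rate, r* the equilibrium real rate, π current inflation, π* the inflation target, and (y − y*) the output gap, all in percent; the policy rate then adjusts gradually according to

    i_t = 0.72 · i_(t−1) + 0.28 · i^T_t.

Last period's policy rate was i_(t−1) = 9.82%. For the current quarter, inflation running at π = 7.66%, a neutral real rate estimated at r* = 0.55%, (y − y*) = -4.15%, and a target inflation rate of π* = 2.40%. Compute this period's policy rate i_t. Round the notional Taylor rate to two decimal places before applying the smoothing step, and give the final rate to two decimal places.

9.49%

i^T_t = 0.55 + 2.40 + 1.4 × (7.66 − 2.40) + 0.4 × (-4.15)
   = 0.55 + 2.4 + 7.364 − 1.66 = 8.65
i_t = 0.72 × 9.82 + 0.28 × 8.65 = 7.0704 + 2.422 = 9.49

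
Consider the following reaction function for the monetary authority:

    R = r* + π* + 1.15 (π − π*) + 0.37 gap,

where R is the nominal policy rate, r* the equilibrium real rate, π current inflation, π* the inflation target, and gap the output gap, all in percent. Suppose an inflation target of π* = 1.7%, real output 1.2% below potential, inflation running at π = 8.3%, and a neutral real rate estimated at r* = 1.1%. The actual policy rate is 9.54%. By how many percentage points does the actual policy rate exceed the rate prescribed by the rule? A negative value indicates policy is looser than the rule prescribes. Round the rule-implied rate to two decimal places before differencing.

-0.41 pp

Output 1.2% below potential → gap = -1.2.
R = 1.1 + 1.7 + 1.15 × (8.3 − 1.7) + 0.37 × (-1.2)
   = 1.1 + 1.7 + 7.59 − 0.444 = 9.95
Deviation = 9.54 − 9.95 = -0.41 pp.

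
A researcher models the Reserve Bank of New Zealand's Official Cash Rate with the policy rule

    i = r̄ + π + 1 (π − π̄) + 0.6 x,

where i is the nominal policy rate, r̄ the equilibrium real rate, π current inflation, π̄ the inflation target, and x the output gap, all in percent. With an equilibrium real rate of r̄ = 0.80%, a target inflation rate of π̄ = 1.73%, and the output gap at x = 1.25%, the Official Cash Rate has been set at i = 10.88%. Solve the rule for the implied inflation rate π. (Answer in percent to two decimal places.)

5.53%

Collecting π: i = r̄ + (1 + 1) π − 1 π̄ + 0.6 x
2 π = 10.88 − 0.80 + 1 × 1.73 − 0.6 × 1.25 = 11.06
π = 11.06 / 2 = 5.53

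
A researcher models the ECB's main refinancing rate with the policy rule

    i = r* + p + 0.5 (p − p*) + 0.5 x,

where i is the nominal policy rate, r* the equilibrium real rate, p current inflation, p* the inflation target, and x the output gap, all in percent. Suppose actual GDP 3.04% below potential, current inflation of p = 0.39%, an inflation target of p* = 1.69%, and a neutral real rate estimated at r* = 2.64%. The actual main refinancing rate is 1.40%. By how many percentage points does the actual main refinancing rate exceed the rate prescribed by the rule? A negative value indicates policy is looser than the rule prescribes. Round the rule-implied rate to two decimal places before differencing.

Output 3.04% below potential → x = -3.04.
i = 2.64 + 0.39 + 0.5 × (0.39 − 1.69) + 0.5 × (-3.04)
   = 2.64 + 0.39 − 0.65 − 1.52 = 0.86
Deviation = 1.40 − 0.86 = 0.54 pp.

0.54 pp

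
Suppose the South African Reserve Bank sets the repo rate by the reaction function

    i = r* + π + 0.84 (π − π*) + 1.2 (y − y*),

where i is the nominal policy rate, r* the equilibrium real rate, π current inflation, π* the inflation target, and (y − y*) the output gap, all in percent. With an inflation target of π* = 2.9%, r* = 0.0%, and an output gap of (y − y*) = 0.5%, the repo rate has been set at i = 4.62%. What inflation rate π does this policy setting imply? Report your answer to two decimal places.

Collecting π: i = r* + (1 + 0.84) π − 0.84 π* + 1.2 (y − y*)
1.84 π = 4.62 − 0.0 + 0.84 × 2.9 − 1.2 × 0.5 = 6.456
π = 6.456 / 1.84 = 3.51

3.51%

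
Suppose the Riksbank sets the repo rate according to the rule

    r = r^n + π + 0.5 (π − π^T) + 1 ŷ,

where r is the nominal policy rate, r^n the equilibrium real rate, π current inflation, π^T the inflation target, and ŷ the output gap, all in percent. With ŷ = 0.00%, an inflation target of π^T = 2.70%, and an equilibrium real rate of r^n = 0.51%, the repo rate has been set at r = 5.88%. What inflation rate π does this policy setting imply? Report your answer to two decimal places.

4.48%

Collecting π: r = r^n + (1 + 0.5) π − 0.5 π^T + 1 ŷ
1.5 π = 5.88 − 0.51 + 0.5 × 2.70 − 1 × 0.00 = 6.72
π = 6.72 / 1.5 = 4.48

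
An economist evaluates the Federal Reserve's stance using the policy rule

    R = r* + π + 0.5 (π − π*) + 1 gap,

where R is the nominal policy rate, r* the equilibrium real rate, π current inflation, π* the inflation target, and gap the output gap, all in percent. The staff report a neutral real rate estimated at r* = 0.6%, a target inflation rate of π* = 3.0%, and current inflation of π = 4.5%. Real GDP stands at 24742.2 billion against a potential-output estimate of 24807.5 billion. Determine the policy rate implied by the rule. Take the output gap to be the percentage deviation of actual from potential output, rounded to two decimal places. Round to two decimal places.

Output gap = 100 × (24742.2 − 24807.5) / 24807.5 = -0.26%.
R = 0.60 + 4.50 + 0.5 × (4.50 − 3.00) + 1 × (-0.26)
   = 0.60 + 4.5 + 0.75 − 0.26 = 5.59

5.59%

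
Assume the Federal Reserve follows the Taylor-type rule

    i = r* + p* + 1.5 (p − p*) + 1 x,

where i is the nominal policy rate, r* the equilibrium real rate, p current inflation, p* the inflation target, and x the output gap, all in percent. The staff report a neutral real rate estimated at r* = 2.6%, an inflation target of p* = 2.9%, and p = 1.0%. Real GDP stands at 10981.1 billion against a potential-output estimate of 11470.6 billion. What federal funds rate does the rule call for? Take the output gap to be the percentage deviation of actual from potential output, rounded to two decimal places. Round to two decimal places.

Output gap = 100 × (10981.1 − 11470.6) / 11470.6 = -4.27%.
i = 2.60 + 2.90 + 1.5 × (1.00 − 2.90) + 1 × (-4.27)
   = 2.60 + 2.9 − 2.85 − 4.27 = -1.62

-1.62%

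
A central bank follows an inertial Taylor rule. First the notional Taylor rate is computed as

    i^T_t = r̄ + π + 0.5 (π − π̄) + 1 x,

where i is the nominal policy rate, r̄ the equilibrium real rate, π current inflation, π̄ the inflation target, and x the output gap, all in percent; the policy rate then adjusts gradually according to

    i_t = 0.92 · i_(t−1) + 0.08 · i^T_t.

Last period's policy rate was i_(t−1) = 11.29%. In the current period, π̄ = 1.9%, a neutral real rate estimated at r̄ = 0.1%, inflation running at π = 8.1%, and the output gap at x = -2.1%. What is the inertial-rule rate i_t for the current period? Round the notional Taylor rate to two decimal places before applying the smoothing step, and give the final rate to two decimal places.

i^T_t = 0.1 + 8.1 + 0.5 × (8.1 − 1.9) + 1 × (-2.1)
   = 0.1 + 8.1 + 3.1 − 2.1 = 9.20
i_t = 0.92 × 11.29 + 0.08 × 9.20 = 10.3868 + 0.736 = 11.12

11.12%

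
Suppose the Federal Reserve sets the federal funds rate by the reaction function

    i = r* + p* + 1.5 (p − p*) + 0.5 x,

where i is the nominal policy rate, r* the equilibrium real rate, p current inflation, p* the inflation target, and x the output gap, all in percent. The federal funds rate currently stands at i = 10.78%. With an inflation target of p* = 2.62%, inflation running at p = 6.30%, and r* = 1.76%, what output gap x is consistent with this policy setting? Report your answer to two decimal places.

1.76%

0.5 x = 10.78 − 1.76 − 2.62 − 1.5 × (6.30 − 2.62) = 0.88
x = 0.88 / 0.5 = 1.76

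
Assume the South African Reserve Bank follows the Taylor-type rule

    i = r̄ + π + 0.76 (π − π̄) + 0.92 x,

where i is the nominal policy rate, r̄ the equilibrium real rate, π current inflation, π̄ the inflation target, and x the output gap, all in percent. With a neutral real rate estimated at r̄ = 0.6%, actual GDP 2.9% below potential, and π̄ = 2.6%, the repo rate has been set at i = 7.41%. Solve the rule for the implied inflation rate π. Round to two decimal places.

6.51%

Output 2.9% below potential → x = -2.9.
Collecting π: i = r̄ + (1 + 0.76) π − 0.76 π̄ + 0.92 x
1.76 π = 7.41 − 0.6 + 0.76 × 2.6 − 0.92 × (-2.9) = 11.454
π = 11.454 / 1.76 = 6.51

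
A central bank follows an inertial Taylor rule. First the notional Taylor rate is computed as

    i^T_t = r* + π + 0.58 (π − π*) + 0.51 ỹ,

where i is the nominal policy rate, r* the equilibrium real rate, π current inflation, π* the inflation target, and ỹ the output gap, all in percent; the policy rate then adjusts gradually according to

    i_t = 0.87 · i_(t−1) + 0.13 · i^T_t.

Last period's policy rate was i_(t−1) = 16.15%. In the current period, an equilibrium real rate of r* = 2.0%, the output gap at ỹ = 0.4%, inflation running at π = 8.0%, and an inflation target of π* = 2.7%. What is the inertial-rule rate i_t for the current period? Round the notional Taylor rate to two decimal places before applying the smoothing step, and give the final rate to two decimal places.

i^T_t = 2.0 + 8.0 + 0.58 × (8.0 − 2.7) + 0.51 × 0.4
   = 2.0 + 8 + 3.074 + 0.204 = 13.28
i_t = 0.87 × 16.15 + 0.13 × 13.28 = 14.0505 + 1.7264 = 15.78

15.78%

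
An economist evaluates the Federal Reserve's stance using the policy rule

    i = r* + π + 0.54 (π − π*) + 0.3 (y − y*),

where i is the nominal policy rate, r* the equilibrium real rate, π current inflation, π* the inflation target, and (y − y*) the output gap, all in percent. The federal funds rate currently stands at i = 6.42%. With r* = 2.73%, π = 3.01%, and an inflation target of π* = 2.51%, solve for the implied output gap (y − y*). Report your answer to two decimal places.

1.37%

0.3 (y − y*) = 6.42 − 2.73 − 3.01 − 0.54 × (3.01 − 2.51) = 0.41
(y − y*) = 0.41 / 0.3 = 1.37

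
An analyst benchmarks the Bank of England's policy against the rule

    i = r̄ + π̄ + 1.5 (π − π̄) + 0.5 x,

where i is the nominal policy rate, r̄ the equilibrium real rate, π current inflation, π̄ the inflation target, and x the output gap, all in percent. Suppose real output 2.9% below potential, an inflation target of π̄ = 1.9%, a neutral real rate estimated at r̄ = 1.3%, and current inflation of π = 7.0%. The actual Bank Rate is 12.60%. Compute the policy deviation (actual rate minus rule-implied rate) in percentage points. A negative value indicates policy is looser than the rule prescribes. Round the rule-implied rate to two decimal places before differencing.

3.20 pp

Output 2.9% below potential → x = -2.9.
i = 1.3 + 1.9 + 1.5 × (7.0 − 1.9) + 0.5 × (-2.9)
   = 1.3 + 1.9 + 7.65 − 1.45 = 9.40
Deviation = 12.60 − 9.40 = 3.20 pp.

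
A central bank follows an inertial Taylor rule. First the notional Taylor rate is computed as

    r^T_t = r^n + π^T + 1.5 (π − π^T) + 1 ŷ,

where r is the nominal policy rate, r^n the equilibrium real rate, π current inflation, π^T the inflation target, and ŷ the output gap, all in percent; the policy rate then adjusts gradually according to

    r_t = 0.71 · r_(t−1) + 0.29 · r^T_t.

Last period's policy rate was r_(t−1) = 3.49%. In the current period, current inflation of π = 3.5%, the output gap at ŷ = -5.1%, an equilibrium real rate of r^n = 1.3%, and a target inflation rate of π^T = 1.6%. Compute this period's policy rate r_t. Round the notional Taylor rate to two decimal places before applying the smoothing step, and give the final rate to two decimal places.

2.67%

r^T_t = 1.3 + 1.6 + 1.5 × (3.5 − 1.6) + 1 × (-5.1)
   = 1.3 + 1.6 + 2.85 − 5.1 = 0.65
r_t = 0.71 × 3.49 + 0.29 × 0.65 = 2.4779 + 0.1885 = 2.67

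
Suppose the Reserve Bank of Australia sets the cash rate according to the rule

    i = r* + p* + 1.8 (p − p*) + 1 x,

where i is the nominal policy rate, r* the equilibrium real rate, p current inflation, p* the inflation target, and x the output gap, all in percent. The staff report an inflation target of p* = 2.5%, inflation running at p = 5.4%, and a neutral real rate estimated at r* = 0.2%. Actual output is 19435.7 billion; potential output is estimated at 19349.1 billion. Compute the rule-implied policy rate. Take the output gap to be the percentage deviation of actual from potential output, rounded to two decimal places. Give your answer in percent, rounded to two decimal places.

Output gap = 100 × (19435.7 − 19349.1) / 19349.1 = 0.45%.
i = 0.20 + 2.50 + 1.8 × (5.40 − 2.50) + 1 × 0.45
   = 0.20 + 2.5 + 5.22 + 0.45 = 8.37

8.37%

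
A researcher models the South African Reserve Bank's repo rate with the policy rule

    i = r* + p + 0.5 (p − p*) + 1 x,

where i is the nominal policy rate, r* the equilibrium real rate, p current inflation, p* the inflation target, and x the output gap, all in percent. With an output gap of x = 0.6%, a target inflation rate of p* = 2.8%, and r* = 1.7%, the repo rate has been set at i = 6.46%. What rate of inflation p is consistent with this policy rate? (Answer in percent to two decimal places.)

Collecting p: i = r* + (1 + 0.5) p − 0.5 p* + 1 x
1.5 p = 6.46 − 1.7 + 0.5 × 2.8 − 1 × 0.6 = 5.56
p = 5.56 / 1.5 = 3.71

3.71%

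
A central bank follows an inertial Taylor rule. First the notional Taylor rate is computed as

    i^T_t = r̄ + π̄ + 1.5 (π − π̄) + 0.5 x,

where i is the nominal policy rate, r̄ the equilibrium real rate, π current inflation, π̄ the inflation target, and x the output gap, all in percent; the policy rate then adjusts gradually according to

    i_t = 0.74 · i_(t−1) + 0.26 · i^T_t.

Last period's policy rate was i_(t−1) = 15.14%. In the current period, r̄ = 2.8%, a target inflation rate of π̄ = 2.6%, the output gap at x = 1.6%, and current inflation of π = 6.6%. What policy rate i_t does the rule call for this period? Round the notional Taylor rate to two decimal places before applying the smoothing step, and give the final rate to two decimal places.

i^T_t = 2.8 + 2.6 + 1.5 × (6.6 − 2.6) + 0.5 × 1.6
   = 2.8 + 2.6 + 6 + 0.8 = 12.20
i_t = 0.74 × 15.14 + 0.26 × 12.20 = 11.2036 + 3.172 = 14.38

14.38%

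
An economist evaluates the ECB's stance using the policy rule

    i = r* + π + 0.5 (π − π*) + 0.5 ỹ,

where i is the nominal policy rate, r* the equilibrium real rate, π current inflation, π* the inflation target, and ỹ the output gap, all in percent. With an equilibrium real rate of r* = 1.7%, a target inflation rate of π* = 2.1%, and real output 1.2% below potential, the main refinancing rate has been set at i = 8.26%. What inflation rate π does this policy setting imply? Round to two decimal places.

Output 1.2% below potential → ỹ = -1.2.
Collecting π: i = r* + (1 + 0.5) π − 0.5 π* + 0.5 ỹ
1.5 π = 8.26 − 1.7 + 0.5 × 2.1 − 0.5 × (-1.2) = 8.21
π = 8.21 / 1.5 = 5.47

5.47%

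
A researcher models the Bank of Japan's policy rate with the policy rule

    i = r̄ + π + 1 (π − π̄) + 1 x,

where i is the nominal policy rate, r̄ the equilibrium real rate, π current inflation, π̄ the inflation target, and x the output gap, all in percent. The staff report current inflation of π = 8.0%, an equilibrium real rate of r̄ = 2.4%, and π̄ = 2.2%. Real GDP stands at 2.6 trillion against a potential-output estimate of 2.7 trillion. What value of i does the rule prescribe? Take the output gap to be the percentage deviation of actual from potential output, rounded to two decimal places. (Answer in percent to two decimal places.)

Output gap = 100 × (2.6 − 2.7) / 2.7 = -3.70%.
i = 2.40 + 8.00 + 1 × (8.00 − 2.20) + 1 × (-3.70)
   = 2.40 + 8 + 5.8 − 3.7 = 12.50

12.50%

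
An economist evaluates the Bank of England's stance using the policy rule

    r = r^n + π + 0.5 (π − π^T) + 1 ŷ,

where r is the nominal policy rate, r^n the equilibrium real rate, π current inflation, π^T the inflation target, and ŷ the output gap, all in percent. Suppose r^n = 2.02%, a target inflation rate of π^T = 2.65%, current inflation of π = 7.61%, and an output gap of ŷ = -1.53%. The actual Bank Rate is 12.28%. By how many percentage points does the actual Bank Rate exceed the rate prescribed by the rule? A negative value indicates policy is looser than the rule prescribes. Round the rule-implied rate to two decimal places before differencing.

1.70 pp

r = 2.02 + 7.61 + 0.5 × (7.61 − 2.65) + 1 × (-1.53)
   = 2.02 + 7.61 + 2.48 − 1.53 = 10.58
Deviation = 12.28 − 10.58 = 1.70 pp.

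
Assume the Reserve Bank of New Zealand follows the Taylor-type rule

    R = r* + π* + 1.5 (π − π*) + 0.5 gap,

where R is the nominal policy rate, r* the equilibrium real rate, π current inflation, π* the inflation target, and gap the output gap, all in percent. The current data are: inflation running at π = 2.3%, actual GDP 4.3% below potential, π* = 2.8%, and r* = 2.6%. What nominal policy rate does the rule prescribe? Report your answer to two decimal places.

2.50%

Output 4.3% below potential → gap = -4.3.
R = 2.6 + 2.8 + 1.5 × (2.3 − 2.8) + 0.5 × (-4.3)
   = 2.6 + 2.8 − 0.75 − 2.15 = 2.50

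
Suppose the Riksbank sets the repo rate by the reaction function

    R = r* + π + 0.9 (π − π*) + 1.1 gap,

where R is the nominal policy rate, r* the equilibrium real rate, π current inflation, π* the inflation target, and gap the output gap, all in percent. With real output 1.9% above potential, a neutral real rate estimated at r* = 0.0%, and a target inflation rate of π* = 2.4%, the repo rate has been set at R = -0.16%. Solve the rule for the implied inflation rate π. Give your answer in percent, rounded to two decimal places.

Output 1.9% above potential → gap = 1.9.
Collecting π: R = r* + (1 + 0.9) π − 0.9 π* + 1.1 gap
1.9 π = -0.16 − 0.0 + 0.9 × 2.4 − 1.1 × 1.9 = -0.09
π = -0.09 / 1.9 = -0.05

-0.05%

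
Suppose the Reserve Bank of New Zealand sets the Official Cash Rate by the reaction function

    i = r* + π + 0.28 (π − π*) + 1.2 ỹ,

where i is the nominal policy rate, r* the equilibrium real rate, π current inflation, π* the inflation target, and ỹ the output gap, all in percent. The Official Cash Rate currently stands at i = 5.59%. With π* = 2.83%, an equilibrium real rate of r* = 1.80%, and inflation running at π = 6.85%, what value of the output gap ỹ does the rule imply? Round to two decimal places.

-3.49%

1.2 ỹ = 5.59 − 1.80 − 6.85 − 0.28 × (6.85 − 2.83) = -4.1856
ỹ = -4.1856 / 1.2 = -3.49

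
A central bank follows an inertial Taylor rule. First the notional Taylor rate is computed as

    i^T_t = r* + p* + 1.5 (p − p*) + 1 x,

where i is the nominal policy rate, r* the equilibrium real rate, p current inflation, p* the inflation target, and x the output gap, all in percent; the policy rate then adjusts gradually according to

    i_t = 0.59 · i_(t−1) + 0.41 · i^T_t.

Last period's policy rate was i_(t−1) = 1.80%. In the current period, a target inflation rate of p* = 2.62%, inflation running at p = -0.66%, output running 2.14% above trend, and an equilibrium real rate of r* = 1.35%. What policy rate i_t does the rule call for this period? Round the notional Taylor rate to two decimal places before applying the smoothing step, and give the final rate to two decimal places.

1.55%

Output 2.14% above potential → x = 2.14.
i^T_t = 1.35 + 2.62 + 1.5 × (-0.66 − 2.62) + 1 × 2.14
   = 1.35 + 2.62 − 4.92 + 2.14 = 1.19
i_t = 0.59 × 1.80 + 0.41 × 1.19 = 1.062 + 0.4879 = 1.55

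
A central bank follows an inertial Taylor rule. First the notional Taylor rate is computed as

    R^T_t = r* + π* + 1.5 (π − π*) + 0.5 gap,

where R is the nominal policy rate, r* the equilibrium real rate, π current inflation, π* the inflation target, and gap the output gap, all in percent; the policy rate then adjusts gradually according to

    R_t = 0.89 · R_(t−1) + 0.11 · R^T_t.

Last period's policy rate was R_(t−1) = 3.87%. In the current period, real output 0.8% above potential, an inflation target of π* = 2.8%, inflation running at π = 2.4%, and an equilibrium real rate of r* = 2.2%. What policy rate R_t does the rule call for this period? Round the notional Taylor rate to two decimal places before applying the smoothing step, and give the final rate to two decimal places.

3.97%

Output 0.8% above potential → gap = 0.8.
R^T_t = 2.2 + 2.8 + 1.5 × (2.4 − 2.8) + 0.5 × 0.8
   = 2.2 + 2.8 − 0.6 + 0.4 = 4.80
R_t = 0.89 × 3.87 + 0.11 × 4.80 = 3.4443 + 0.528 = 3.97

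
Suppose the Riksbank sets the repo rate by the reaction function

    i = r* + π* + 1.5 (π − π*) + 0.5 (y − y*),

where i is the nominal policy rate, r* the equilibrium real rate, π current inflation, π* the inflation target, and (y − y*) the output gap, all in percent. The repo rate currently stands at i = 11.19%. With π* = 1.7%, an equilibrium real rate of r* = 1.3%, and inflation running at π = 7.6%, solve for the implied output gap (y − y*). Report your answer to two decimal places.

0.5 (y − y*) = 11.19 − 1.3 − 1.7 − 1.5 × (7.6 − 1.7) = -0.66
(y − y*) = -0.66 / 0.5 = -1.32

-1.32%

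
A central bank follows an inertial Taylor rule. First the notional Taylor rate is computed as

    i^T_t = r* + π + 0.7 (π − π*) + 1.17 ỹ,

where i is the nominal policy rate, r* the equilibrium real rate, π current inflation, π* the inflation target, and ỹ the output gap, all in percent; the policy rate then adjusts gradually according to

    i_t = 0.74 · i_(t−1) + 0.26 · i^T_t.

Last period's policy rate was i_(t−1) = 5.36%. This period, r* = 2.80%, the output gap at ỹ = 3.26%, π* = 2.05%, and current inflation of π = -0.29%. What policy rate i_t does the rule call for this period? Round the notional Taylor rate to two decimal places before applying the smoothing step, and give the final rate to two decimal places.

i^T_t = 2.80 + (-0.29) + 0.7 × (-0.29 − 2.05) + 1.17 × 3.26
   = 2.80 − 0.29 − 1.638 + 3.8142 = 4.69
i_t = 0.74 × 5.36 + 0.26 × 4.69 = 3.9664 + 1.2194 = 5.19

5.19%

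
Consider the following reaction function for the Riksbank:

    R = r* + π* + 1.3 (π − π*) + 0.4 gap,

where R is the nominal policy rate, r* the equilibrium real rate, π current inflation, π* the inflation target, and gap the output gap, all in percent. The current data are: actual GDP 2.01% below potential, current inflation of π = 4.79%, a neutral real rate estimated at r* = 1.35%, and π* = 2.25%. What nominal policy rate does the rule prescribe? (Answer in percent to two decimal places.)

Output 2.01% below potential → gap = -2.01.
R = 1.35 + 2.25 + 1.3 × (4.79 − 2.25) + 0.4 × (-2.01)
   = 1.35 + 2.25 + 3.302 − 0.804 = 6.10

6.10%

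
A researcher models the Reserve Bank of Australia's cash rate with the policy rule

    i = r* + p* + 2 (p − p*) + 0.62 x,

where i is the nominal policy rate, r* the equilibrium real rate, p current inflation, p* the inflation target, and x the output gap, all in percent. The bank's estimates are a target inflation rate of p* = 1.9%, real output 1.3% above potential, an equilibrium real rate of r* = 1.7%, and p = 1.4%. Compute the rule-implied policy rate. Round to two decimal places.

3.41%

Output 1.3% above potential → x = 1.3.
i = 1.7 + 1.9 + 2 × (1.4 − 1.9) + 0.62 × 1.3
   = 1.7 + 1.9 − 1 + 0.806 = 3.41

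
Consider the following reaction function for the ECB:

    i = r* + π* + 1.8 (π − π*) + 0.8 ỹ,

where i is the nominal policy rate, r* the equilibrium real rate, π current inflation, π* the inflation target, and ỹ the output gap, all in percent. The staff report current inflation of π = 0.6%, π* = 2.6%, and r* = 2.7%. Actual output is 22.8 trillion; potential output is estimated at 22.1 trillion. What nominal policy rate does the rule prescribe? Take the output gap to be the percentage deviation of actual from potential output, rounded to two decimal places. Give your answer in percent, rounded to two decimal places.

Output gap = 100 × (22.8 − 22.1) / 22.1 = 3.17%.
i = 2.70 + 2.60 + 1.8 × (0.60 − 2.60) + 0.8 × 3.17
   = 2.70 + 2.6 − 3.6 + 2.536 = 4.24

4.24%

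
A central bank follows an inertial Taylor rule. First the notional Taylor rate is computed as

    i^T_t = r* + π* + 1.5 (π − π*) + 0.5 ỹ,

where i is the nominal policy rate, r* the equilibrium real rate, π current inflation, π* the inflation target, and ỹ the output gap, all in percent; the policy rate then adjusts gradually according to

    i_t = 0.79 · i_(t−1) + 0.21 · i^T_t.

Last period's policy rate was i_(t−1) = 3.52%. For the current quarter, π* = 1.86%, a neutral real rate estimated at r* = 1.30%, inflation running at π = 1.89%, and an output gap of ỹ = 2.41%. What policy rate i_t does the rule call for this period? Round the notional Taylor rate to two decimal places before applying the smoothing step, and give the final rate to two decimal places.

i^T_t = 1.30 + 1.86 + 1.5 × (1.89 − 1.86) + 0.5 × 2.41
   = 1.30 + 1.86 + 0.045 + 1.205 = 4.41
i_t = 0.79 × 3.52 + 0.21 × 4.41 = 2.7808 + 0.9261 = 3.71

3.71%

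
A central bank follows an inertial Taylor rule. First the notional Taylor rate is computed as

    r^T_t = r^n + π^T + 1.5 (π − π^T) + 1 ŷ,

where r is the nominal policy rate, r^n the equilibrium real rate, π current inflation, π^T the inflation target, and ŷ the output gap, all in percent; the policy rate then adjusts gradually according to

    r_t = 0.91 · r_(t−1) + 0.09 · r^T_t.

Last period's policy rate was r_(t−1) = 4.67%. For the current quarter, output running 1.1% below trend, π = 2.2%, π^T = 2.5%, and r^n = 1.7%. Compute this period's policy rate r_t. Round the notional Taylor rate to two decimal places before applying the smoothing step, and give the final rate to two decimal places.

4.49%

Output 1.1% below potential → ŷ = -1.1.
r^T_t = 1.7 + 2.5 + 1.5 × (2.2 − 2.5) + 1 × (-1.1)
   = 1.7 + 2.5 − 0.45 − 1.1 = 2.65
r_t = 0.91 × 4.67 + 0.09 × 2.65 = 4.2497 + 0.2385 = 4.49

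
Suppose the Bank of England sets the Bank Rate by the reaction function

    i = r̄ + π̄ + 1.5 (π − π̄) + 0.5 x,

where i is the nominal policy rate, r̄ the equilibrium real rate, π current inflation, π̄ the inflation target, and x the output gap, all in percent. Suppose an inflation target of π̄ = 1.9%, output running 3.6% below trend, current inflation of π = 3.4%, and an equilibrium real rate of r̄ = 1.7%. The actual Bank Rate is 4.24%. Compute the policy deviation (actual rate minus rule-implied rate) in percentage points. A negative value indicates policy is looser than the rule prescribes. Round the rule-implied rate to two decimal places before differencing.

Output 3.6% below potential → x = -3.6.
i = 1.7 + 1.9 + 1.5 × (3.4 − 1.9) + 0.5 × (-3.6)
   = 1.7 + 1.9 + 2.25 − 1.8 = 4.05
Deviation = 4.24 − 4.05 = 0.19 pp.

0.19 pp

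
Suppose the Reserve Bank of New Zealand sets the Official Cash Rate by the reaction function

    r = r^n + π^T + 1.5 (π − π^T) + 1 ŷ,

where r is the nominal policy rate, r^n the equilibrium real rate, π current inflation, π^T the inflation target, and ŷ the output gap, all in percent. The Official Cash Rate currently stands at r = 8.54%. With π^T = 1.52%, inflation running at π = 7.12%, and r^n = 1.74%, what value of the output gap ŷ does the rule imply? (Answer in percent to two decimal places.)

1 ŷ = 8.54 − 1.74 − 1.52 − 1.5 × (7.12 − 1.52) = -3.12
ŷ = -3.12 / 1 = -3.12

-3.12%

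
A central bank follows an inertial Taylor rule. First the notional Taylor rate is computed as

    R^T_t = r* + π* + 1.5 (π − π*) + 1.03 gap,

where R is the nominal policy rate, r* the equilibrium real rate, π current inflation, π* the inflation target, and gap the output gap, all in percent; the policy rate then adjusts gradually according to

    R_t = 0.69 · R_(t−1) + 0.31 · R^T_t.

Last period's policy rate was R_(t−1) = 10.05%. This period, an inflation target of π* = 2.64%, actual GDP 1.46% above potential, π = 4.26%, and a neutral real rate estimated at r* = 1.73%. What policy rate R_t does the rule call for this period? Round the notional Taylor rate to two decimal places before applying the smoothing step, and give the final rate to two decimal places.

Output 1.46% above potential → gap = 1.46.
R^T_t = 1.73 + 2.64 + 1.5 × (4.26 − 2.64) + 1.03 × 1.46
   = 1.73 + 2.64 + 2.43 + 1.5038 = 8.30
R_t = 0.69 × 10.05 + 0.31 × 8.30 = 6.9345 + 2.573 = 9.51

9.51%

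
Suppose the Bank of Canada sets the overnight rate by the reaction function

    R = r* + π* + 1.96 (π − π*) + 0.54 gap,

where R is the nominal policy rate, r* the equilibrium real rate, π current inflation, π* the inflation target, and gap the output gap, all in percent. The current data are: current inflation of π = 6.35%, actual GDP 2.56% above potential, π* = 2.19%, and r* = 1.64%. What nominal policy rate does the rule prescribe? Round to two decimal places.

Output 2.56% above potential → gap = 2.56.
R = 1.64 + 2.19 + 1.96 × (6.35 − 2.19) + 0.54 × 2.56
   = 1.64 + 2.19 + 8.1536 + 1.3824 = 13.37

13.37%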